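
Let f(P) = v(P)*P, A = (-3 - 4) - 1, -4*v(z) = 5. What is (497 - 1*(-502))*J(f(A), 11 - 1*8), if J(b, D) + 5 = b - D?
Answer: 1998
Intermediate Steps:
v(z) = -5/4 (v(z) = -¼*5 = -5/4)
A = -8 (A = -7 - 1 = -8)
f(P) = -5*P/4
J(b, D) = -5 + b - D (J(b, D) = -5 + (b - D) = -5 + b - D)
(497 - 1*(-502))*J(f(A), 11 - 1*8) = (497 - 1*(-502))*(-5 - 5/4*(-8) - (11 - 1*8)) = (497 + 502)*(-5 + 10 - (11 - 8)) = 999*(-5 + 10 - 1*3) = 999*(-5 + 10 - 3) = 999*2 = 1998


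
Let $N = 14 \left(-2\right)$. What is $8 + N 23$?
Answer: $-636$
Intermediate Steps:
$N = -28$
$8 + N 23 = 8 - 644 = -636$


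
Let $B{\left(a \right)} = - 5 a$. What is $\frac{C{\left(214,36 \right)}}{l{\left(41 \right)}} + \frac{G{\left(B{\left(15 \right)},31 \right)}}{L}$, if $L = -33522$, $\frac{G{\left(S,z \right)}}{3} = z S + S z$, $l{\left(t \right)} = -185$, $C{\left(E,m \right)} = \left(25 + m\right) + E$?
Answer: $- \frac{5980}{5587} \approx -1.0703$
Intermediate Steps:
$C{\left(E,m \right)} = 25 + E + m$
$G{\left(S,z \right)} = 6 S z$ ($G{\left(S,z \right)} = 3 \left(z S + S z\right) = 3 \left(S z + S z\right) = 3 \cdot 2 S z = 6 S z$)
$\frac{C{\left(214,36 \right)}}{l{\left(41 \right)}} + \frac{G{\left(B{\left(15 \right)},31 \right)}}{L} = \frac{25 + 214 + 36}{-185} + \frac{6 \left(\left(-5\right) 15\right) 31}{-33522} = 275 \left(- \frac{1}{185}\right) + 6 \left(-75\right) 31 \left(- \frac{1}{33522}\right) = - \frac{55}{37} - - \frac{2325}{5587} = - \frac{55}{37} + \frac{2325}{5587} = - \frac{5980}{5587}$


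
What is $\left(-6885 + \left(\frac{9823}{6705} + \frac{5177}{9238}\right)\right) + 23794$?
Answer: $\frac{226776851}{13410} \approx 16911.0$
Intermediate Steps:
$\left(-6885 + \left(\frac{9823}{6705} + \frac{5177}{9238}\right)\right) + 23794 = \left(-6885 + \left(9823 \cdot \frac{1}{6705} + 5177 \cdot \frac{1}{9238}\right)\right) + 23794 = \left(-6885 + \left(\frac{9823}{6705} + \frac{167}{298}\right)\right) + 23794 = \left(-6885 + \frac{27161}{13410}\right) + 23794 = - \frac{92300689}{13410} + 23794 = \frac{226776851}{13410}$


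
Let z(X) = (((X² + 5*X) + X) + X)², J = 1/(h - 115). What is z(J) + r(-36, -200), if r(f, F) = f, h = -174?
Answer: -251123179392/6975757441 ≈ -35.999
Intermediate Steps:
J = -1/289 (J = 1/(-174 - 115) = 1/(-289) = -1/289 ≈ -0.0034602)
z(X) = (X² + 7*X)² (z(X) = ((X² + 6*X) + X)² = (X² + 7*X)²)
z(J) + r(-36, -200) = (-1/289)²*(7 - 1/289)² - 36 = (2022/289)²/83521 - 36 = (1/83521)*(4088484/83521) - 36 = 4088484/6975757441 - 36 = -251123179392/6975757441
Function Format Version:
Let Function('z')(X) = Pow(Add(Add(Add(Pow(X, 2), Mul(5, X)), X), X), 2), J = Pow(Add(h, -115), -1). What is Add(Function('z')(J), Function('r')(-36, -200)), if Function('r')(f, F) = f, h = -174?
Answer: Rational(-251123179392, 6975757441) ≈ -35.999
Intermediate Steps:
J = Rational(-1, 289) (J = Pow(Add(-174, -115), -1) = Pow(-289, -1) = Rational(-1, 289) ≈ -0.0034602)
Function('z')(X) = Pow(Add(Pow(X, 2), Mul(7, X)), 2) (Function('z')(X) = Pow(Add(Add(Pow(X, 2), Mul(6, X)), X), 2) = Pow(Add(Pow(X, 2), Mul(7, X)), 2))
Add(Function('z')(J), Function('r')(-36, -200)) = Add(Mul(Pow(Rational(-1, 289), 2), Pow(Add(7, Rational(-1, 289)), 2)), -36) = Add(Mul(Rational(1, 83521), Pow(Rational(2022, 289), 2)), -36) = Add(Mul(Rational(1, 83521), Rational(4088484, 83521)), -36) = Add(Rational(4088484, 6975757441), -36) = Rational(-251123179392, 6975757441)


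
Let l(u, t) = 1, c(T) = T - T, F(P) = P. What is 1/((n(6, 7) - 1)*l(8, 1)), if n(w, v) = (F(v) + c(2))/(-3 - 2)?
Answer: -5/12 ≈ -0.41667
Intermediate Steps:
c(T) = 0
n(w, v) = -v/5 (n(w, v) = (v + 0)/(-3 - 2) = v/(-5) = v*(-⅕) = -v/5)
1/((n(6, 7) - 1)*l(8, 1)) = 1/((-⅕*7 - 1)*1) = 1/((-7/5 - 1)*1) = 1/(-12/5*1) = 1/(-12/5) = -5/12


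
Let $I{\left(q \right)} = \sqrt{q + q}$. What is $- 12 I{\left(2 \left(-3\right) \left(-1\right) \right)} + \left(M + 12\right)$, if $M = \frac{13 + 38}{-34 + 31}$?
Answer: $-5 - 24 \sqrt{3} \approx -46.569$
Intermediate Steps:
$M = -17$ ($M = \frac{51}{-3} = 51 \left(- \frac{1}{3}\right) = -17$)
$I{\left(q \right)} = \sqrt{2} \sqrt{q}$ ($I{\left(q \right)} = \sqrt{2 q} = \sqrt{2} \sqrt{q}$)
$- 12 I{\left(2 \left(-3\right) \left(-1\right) \right)} + \left(M + 12\right) = - 12 \sqrt{2} \sqrt{2 \left(-3\right) \left(-1\right)} + \left(-17 + 12\right) = - 12 \sqrt{2} \sqrt{\left(-6\right) \left(-1\right)} - 5 = - 12 \sqrt{2} \sqrt{6} - 5 = - 12 \cdot 2 \sqrt{3} - 5 = - 24 \sqrt{3} - 5 = -5 - 24 \sqrt{3}$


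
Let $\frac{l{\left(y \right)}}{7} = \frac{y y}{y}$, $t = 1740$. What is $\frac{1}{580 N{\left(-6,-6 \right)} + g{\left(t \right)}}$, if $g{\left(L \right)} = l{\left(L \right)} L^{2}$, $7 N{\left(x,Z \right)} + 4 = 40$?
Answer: $\frac{7}{258133196880} \approx 2.7118 \cdot 10^{-11}$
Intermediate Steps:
$N{\left(x,Z \right)} = \frac{36}{7}$ ($N{\left(x,Z \right)} = - \frac{4}{7} + \frac{1}{7} \cdot 40 = - \frac{4}{7} + \frac{40}{7} = \frac{36}{7}$)
$l{\left(y \right)} = 7 y$ ($l{\left(y \right)} = 7 \frac{y y}{y} = 7 \frac{y^{2}}{y} = 7 y$)
$g{\left(L \right)} = 7 L^{3}$ ($g{\left(L \right)} = 7 L L^{2} = 7 L^{3}$)
$\frac{1}{580 N{\left(-6,-6 \right)} + g{\left(t \right)}} = \frac{1}{580 \cdot \frac{36}{7} + 7 \cdot 1740^{3}} = \frac{1}{\frac{20880}{7} + 7 \cdot 5268024000} = \frac{1}{\frac{20880}{7} + 36876168000} = \frac{1}{\frac{258133196880}{7}} = \frac{7}{258133196880}$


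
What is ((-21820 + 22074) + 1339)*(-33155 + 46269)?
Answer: 20890602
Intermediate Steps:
((-21820 + 22074) + 1339)*(-33155 + 46269) = (254 + 1339)*13114 = 1593*13114 = 20890602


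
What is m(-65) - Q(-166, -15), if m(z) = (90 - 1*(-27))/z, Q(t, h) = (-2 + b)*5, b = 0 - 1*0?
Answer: 41/5 ≈ 8.2000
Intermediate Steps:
b = 0 (b = 0 + 0 = 0)
Q(t, h) = -10 (Q(t, h) = (-2 + 0)*5 = -2*5 = -10)
m(z) = 117/z (m(z) = (90 + 27)/z = 117/z)
m(-65) - Q(-166, -15) = 117/(-65) - 1*(-10) = 117*(-1/65) + 10 = -9/5 + 10 = 41/5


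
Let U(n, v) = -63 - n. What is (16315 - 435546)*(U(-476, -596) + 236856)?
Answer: -99470520139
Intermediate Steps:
(16315 - 435546)*(U(-476, -596) + 236856) = (16315 - 435546)*((-63 - 1*(-476)) + 236856) = -419231*((-63 + 476) + 236856) = -419231*(413 + 236856) = -419231*237269 = -99470520139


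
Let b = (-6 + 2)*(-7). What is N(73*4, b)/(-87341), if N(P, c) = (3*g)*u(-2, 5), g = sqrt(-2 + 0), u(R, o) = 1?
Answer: -3*I*sqrt(2)/87341 ≈ -4.8576e-5*I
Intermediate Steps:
g = I*sqrt(2) (g = sqrt(-2) = I*sqrt(2) ≈ 1.4142*I)
b = 28 (b = -4*(-7) = 28)
N(P, c) = 3*I*sqrt(2) (N(P, c) = (3*(I*sqrt(2)))*1 = (3*I*sqrt(2))*1 = 3*I*sqrt(2))
N(73*4, b)/(-87341) = (3*I*sqrt(2))/(-87341) = (3*I*sqrt(2))*(-1/87341) = -3*I*sqrt(2)/87341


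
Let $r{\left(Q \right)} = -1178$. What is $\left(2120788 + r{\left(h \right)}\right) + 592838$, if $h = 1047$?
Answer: $2712448$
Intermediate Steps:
$\left(2120788 + r{\left(h \right)}\right) + 592838 = \left(2120788 - 1178\right) + 592838 = 2119610 + 592838 = 2712448$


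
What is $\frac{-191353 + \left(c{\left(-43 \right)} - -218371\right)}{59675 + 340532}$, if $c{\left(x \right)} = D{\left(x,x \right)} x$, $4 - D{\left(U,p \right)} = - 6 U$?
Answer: $\frac{37940}{400207} \approx 0.094801$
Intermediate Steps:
$D{\left(U,p \right)} = 4 + 6 U$ ($D{\left(U,p \right)} = 4 - - 6 U = 4 + 6 U$)
$c{\left(x \right)} = x \left(4 + 6 x\right)$ ($c{\left(x \right)} = \left(4 + 6 x\right) x = x \left(4 + 6 x\right)$)
$\frac{-191353 + \left(c{\left(-43 \right)} - -218371\right)}{59675 + 340532} = \frac{-191353 + \left(2 \left(-43\right) \left(2 + 3 \left(-43\right)\right) - -218371\right)}{59675 + 340532} = \frac{-191353 + \left(2 \left(-43\right) \left(2 - 129\right) + 218371\right)}{400207} = \left(-191353 + \left(2 \left(-43\right) \left(-127\right) + 218371\right)\right) \frac{1}{400207} = \left(-191353 + \left(10922 + 218371\right)\right) \frac{1}{400207} = \left(-191353 + 229293\right) \frac{1}{400207} = 37940 \cdot \frac{1}{400207} = \frac{37940}{400207}$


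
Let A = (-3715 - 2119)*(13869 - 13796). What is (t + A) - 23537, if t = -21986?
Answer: -471405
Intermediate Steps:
A = -425882 (A = -5834*73 = -425882)
(t + A) - 23537 = (-21986 - 425882) - 23537 = -447868 - 23537 = -471405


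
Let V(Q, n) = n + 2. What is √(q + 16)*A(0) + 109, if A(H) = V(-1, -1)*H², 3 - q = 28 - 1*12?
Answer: 109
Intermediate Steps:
V(Q, n) = 2 + n
q = -13 (q = 3 - (28 - 1*12) = 3 - (28 - 12) = 3 - 1*16 = 3 - 16 = -13)
A(H) = H² (A(H) = (2 - 1)*H² = 1*H² = H²)
√(q + 16)*A(0) + 109 = √(-13 + 16)*0² + 109 = √3*0 + 109 = 0 + 109 = 109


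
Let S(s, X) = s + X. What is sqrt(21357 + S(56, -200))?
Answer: 3*sqrt(2357) ≈ 145.65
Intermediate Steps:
S(s, X) = X + s
sqrt(21357 + S(56, -200)) = sqrt(21357 + (-200 + 56)) = sqrt(21357 - 144) = sqrt(21213) = 3*sqrt(2357)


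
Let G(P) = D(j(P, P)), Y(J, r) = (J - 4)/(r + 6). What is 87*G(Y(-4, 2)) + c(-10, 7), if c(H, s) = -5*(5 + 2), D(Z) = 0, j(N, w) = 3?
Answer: -35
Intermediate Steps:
Y(J, r) = (-4 + J)/(6 + r)
c(H, s) = -35 (c(H, s) = -5*7 = -35)
G(P) = 0
87*G(Y(-4, 2)) + c(-10, 7) = 87*0 - 35 = 0 - 35 = -35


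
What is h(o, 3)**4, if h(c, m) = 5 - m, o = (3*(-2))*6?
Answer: 16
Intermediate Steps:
o = -36 (o = -6*6 = -36)
h(o, 3)**4 = (5 - 1*3)**4 = (5 - 3)**4 = 2**4 = 16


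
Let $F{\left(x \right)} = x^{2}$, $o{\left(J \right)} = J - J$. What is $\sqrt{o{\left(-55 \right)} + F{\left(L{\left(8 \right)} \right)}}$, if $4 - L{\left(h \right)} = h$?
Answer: $4$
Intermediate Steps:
$L{\left(h \right)} = 4 - h$
$o{\left(J \right)} = 0$
$\sqrt{o{\left(-55 \right)} + F{\left(L{\left(8 \right)} \right)}} = \sqrt{0 + \left(4 - 8\right)^{2}} = \sqrt{0 + \left(-4\right)^{2}} = \sqrt{0 + 16} = \sqrt{16} = 4$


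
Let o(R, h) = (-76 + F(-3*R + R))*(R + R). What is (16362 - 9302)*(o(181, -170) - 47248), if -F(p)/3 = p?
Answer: 2247706320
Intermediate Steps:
F(p) = -3*p
o(R, h) = 2*R*(-76 + 6*R) (o(R, h) = (-76 - 3*(-3*R + R))*(R + R) = (-76 - (-6)*R)*(2*R) = (-76 + 6*R)*(2*R) = 2*R*(-76 + 6*R))
(16362 - 9302)*(o(181, -170) - 47248) = (16362 - 9302)*(4*181*(-38 + 3*181) - 47248) = 7060*(4*181*(-38 + 543) - 47248) = 7060*(4*181*505 - 47248) = 7060*(365620 - 47248) = 7060*318372 = 2247706320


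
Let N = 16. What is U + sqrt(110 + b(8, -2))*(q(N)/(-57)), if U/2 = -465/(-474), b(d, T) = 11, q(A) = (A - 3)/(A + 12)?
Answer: 236083/126084 ≈ 1.8724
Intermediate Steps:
q(A) = (-3 + A)/(12 + A)
U = 155/79 (U = 2*(-465/(-474)) = 2*(-465*(-1/474)) = 2*(155/158) = 155/79 ≈ 1.9620)
U + sqrt(110 + b(8, -2))*(q(N)/(-57)) = 155/79 + sqrt(110 + 11)*(((-3 + 16)/(12 + 16))/(-57)) = 155/79 + sqrt(121)*((13/28)*(-1/57)) = 155/79 + 11*(((1/28)*13)*(-1/57)) = 155/79 + 11*((13/28)*(-1/57)) = 155/79 + 11*(-13/1596) = 155/79 - 143/1596 = 236083/126084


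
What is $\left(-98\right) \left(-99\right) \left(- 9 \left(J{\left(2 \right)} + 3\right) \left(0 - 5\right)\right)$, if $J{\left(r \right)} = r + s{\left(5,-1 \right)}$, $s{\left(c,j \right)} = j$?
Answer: $1746360$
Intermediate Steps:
$J{\left(r \right)} = -1 + r$ ($J{\left(r \right)} = r - 1 = -1 + r$)
$\left(-98\right) \left(-99\right) \left(- 9 \left(J{\left(2 \right)} + 3\right) \left(0 - 5\right)\right) = \left(-98\right) \left(-99\right) \left(- 9 \left(\left(-1 + 2\right) + 3\right) \left(0 - 5\right)\right) = 9702 \left(- 9 \left(1 + 3\right) \left(-5\right)\right) = 9702 \left(- 9 \cdot 4 \left(-5\right)\right) = 9702 \left(\left(-9\right) \left(-20\right)\right) = 9702 \cdot 180 = 1746360$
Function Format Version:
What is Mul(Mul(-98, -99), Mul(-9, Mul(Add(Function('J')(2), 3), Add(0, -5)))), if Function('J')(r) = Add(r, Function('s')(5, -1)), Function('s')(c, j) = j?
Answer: 1746360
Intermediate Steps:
Function('J')(r) = Add(-1, r) (Function('J')(r) = Add(r, -1) = Add(-1, r))
Mul(Mul(-98, -99), Mul(-9, Mul(Add(Function('J')(2), 3), Add(0, -5)))) = Mul(Mul(-98, -99), Mul(-9, Mul(Add(Add(-1, 2), 3), Add(0, -5)))) = Mul(9702, Mul(-9, Mul(Add(1, 3), -5))) = Mul(9702, Mul(-9, Mul(4, -5))) = Mul(9702, Mul(-9, -20)) = Mul(9702, 180) = 1746360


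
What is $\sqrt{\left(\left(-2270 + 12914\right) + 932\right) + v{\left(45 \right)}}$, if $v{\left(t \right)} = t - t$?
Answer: $2 \sqrt{2894} \approx 107.59$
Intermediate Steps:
$v{\left(t \right)} = 0$
$\sqrt{\left(\left(-2270 + 12914\right) + 932\right) + v{\left(45 \right)}} = \sqrt{\left(\left(-2270 + 12914\right) + 932\right) + 0} = \sqrt{\left(10644 + 932\right) + 0} = \sqrt{11576 + 0} = \sqrt{11576} = 2 \sqrt{2894}$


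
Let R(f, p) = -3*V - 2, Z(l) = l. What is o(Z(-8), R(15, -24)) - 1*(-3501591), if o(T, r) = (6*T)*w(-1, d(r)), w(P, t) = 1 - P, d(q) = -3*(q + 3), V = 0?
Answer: 3501495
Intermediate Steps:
d(q) = -9 - 3*q (d(q) = -3*(3 + q) = -9 - 3*q)
R(f, p) = -2 (R(f, p) = -3*0 - 2 = 0 - 2 = -2)
o(T, r) = 12*T (o(T, r) = (6*T)*(1 - 1*(-1)) = (6*T)*(1 + 1) = (6*T)*2 = 12*T)
o(Z(-8), R(15, -24)) - 1*(-3501591) = 12*(-8) - 1*(-3501591) = -96 + 3501591 = 3501495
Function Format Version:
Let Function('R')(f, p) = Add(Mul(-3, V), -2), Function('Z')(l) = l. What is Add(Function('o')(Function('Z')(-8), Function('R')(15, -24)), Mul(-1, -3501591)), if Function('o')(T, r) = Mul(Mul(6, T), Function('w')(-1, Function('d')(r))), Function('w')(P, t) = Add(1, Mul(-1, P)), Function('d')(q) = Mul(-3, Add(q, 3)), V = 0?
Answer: 3501495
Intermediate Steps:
Function('d')(q) = Add(-9, Mul(-3, q)) (Function('d')(q) = Mul(-3, Add(3, q)) = Add(-9, Mul(-3, q)))
Function('R')(f, p) = -2 (Function('R')(f, p) = Add(Mul(-3, 0), -2) = Add(0, -2) = -2)
Function('o')(T, r) = Mul(12, T) (Function('o')(T, r) = Mul(Mul(6, T), Add(1, Mul(-1, -1))) = Mul(Mul(6, T), Add(1, 1)) = Mul(Mul(6, T), 2) = Mul(12, T))
Add(Function('o')(Function('Z')(-8), Function('R')(15, -24)), Mul(-1, -3501591)) = Add(Mul(12, -8), Mul(-1, -3501591)) = Add(-96, 3501591) = 3501495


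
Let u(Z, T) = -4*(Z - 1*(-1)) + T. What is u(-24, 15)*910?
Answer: 97370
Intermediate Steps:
u(Z, T) = -4 + T - 4*Z (u(Z, T) = -4*(Z + 1) + T = -4*(1 + Z) + T = (-4 - 4*Z) + T = -4 + T - 4*Z)
u(-24, 15)*910 = (-4 + 15 - 4*(-24))*910 = (-4 + 15 + 96)*910 = 107*910 = 97370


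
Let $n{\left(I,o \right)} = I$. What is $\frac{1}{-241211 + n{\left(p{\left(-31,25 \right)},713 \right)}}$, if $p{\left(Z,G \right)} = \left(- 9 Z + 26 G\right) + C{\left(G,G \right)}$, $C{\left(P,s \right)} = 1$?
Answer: $- \frac{1}{240281} \approx -4.1618 \cdot 10^{-6}$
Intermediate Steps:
$p{\left(Z,G \right)} = 1 - 9 Z + 26 G$ ($p{\left(Z,G \right)} = \left(- 9 Z + 26 G\right) + 1 = 1 - 9 Z + 26 G$)
$\frac{1}{-241211 + n{\left(p{\left(-31,25 \right)},713 \right)}} = \frac{1}{-241211 + \left(1 - -279 + 26 \cdot 25\right)} = \frac{1}{-241211 + \left(1 + 279 + 650\right)} = \frac{1}{-241211 + 930} = \frac{1}{-240281} = - \frac{1}{240281}$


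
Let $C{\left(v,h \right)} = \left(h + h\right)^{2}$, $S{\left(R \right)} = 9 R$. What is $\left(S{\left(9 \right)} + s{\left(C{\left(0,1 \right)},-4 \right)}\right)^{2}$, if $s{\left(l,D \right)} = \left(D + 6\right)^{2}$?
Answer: $7225$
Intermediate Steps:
$C{\left(v,h \right)} = 4 h^{2}$ ($C{\left(v,h \right)} = \left(2 h\right)^{2} = 4 h^{2}$)
$s{\left(l,D \right)} = \left(6 + D\right)^{2}$
$\left(S{\left(9 \right)} + s{\left(C{\left(0,1 \right)},-4 \right)}\right)^{2} = \left(9 \cdot 9 + \left(6 - 4\right)^{2}\right)^{2} = \left(81 + 2^{2}\right)^{2} = \left(81 + 4\right)^{2} = 85^{2} = 7225$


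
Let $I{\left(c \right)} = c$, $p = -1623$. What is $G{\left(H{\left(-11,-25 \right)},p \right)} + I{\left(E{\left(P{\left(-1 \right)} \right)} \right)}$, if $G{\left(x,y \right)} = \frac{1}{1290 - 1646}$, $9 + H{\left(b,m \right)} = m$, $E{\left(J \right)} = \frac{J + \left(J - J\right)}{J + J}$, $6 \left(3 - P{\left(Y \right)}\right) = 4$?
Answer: $\frac{177}{356} \approx 0.49719$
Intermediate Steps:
$P{\left(Y \right)} = \frac{7}{3}$ ($P{\left(Y \right)} = 3 - \frac{2}{3} = \frac{7}{3}$)
$E{\left(J \right)} = \frac{1}{2}$ ($E{\left(J \right)} = \frac{J + 0}{2 J} = J \frac{1}{2 J} = \frac{1}{2}$)
$H{\left(b,m \right)} = -9 + m$
$G{\left(x,y \right)} = - \frac{1}{356}$ ($G{\left(x,y \right)} = \frac{1}{-356} = - \frac{1}{356}$)
$G{\left(H{\left(-11,-25 \right)},p \right)} + I{\left(E{\left(P{\left(-1 \right)} \right)} \right)} = - \frac{1}{356} + \frac{1}{2} = \frac{177}{356}$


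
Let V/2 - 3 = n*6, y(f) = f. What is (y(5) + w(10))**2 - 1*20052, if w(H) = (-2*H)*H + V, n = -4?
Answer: 36117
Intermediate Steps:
V = -42 (V = 6 + 2*(-4*6) = 6 + 2*(-24) = 6 - 48 = -42)
w(H) = -42 - 2*H**2 (w(H) = (-2*H)*H - 42 = -2*H**2 - 42 = -42 - 2*H**2)
(y(5) + w(10))**2 - 1*20052 = (5 + (-42 - 2*10**2))**2 - 1*20052 = (5 + (-42 - 2*100))**2 - 20052 = (5 + (-42 - 200))**2 - 20052 = (5 - 242)**2 - 20052 = (-237)**2 - 20052 = 56169 - 20052 = 36117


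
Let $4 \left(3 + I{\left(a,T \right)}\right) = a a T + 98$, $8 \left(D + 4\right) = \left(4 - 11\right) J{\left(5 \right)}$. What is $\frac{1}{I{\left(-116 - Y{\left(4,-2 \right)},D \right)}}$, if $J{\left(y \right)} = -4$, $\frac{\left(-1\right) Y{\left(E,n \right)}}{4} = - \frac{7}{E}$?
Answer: $- \frac{8}{14957} \approx -0.00053487$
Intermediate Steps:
$Y{\left(E,n \right)} = \frac{28}{E}$ ($Y{\left(E,n \right)} = - 4 \left(- \frac{7}{E}\right) = \frac{28}{E}$)
$D = - \frac{1}{2}$ ($D = -4 + \frac{\left(4 - 11\right) \left(-4\right)}{8} = -4 + \frac{\left(-7\right) \left(-4\right)}{8} = -4 + \frac{1}{8} \cdot 28 = -4 + \frac{7}{2} = - \frac{1}{2} \approx -0.5$)
$I{\left(a,T \right)} = \frac{43}{2} + \frac{T a^{2}}{4}$ ($I{\left(a,T \right)} = -3 + \frac{a a T + 98}{4} = -3 + \frac{a^{2} T + 98}{4} = -3 + \frac{T a^{2} + 98}{4} = -3 + \frac{98 + T a^{2}}{4} = -3 + \left(\frac{49}{2} + \frac{T a^{2}}{4}\right) = \frac{43}{2} + \frac{T a^{2}}{4}$)
$\frac{1}{I{\left(-116 - Y{\left(4,-2 \right)},D \right)}} = \frac{1}{\frac{43}{2} + \frac{1}{4} \left(- \frac{1}{2}\right) \left(-116 - \frac{28}{4}\right)^{2}} = \frac{1}{\frac{43}{2} + \frac{1}{4} \left(- \frac{1}{2}\right) \left(-116 - 28 \cdot \frac{1}{4}\right)^{2}} = \frac{1}{\frac{43}{2} + \frac{1}{4} \left(- \frac{1}{2}\right) \left(-116 - 7\right)^{2}} = \frac{1}{\frac{43}{2} + \frac{1}{4} \left(- \frac{1}{2}\right) \left(-123\right)^{2}} = \frac{1}{\frac{43}{2} + \frac{1}{4} \left(- \frac{1}{2}\right) 15129} = \frac{1}{\frac{43}{2} - \frac{15129}{8}} = \frac{1}{- \frac{14957}{8}} = - \frac{8}{14957}$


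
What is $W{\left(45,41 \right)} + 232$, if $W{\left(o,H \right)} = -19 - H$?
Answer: $172$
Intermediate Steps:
$W{\left(45,41 \right)} + 232 = \left(-19 - 41\right) + 232 = -60 + 232 = 172$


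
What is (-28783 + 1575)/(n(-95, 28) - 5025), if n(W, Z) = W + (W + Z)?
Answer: 1432/273 ≈ 5.2454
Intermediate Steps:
n(W, Z) = Z + 2*W
(-28783 + 1575)/(n(-95, 28) - 5025) = (-28783 + 1575)/((28 + 2*(-95)) - 5025) = -27208/((28 - 190) - 5025) = -27208/(-162 - 5025) = -27208/(-5187) = -27208*(-1/5187) = 1432/273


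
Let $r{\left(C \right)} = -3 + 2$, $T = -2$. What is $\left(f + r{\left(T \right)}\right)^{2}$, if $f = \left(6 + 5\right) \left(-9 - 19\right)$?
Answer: $95481$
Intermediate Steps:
$r{\left(C \right)} = -1$
$f = -308$ ($f = 11 \left(-28\right) = -308$)
$\left(f + r{\left(T \right)}\right)^{2} = \left(-308 - 1\right)^{2} = \left(-309\right)^{2} = 95481$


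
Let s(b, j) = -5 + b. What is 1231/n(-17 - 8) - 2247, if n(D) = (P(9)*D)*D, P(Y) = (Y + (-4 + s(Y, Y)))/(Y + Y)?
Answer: -1401913/625 ≈ -2243.1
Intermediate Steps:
P(Y) = (-9 + 2*Y)/(2*Y) (P(Y) = (Y + (-4 + (-5 + Y)))/(Y + Y) = (Y + (-9 + Y))/((2*Y)) = (-9 + 2*Y)*(1/(2*Y)) = (-9 + 2*Y)/(2*Y))
n(D) = D²/2 (n(D) = (((-9/2 + 9)/9)*D)*D = (((⅑)*(9/2))*D)*D = (D/2)*D = D²/2)
1231/n(-17 - 8) - 2247 = 1231/(((-17 - 8)²/2)) - 2247 = 1231/(((½)*(-25)²)) - 2247 = 1231/(((½)*625)) - 2247 = 1231/(625/2) - 2247 = 1231*(2/625) - 2247 = 2462/625 - 2247 = -1401913/625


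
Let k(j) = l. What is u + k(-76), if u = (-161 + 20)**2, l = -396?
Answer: 19485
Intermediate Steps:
k(j) = -396
u = 19881 (u = (-141)**2 = 19881)
u + k(-76) = 19881 - 396 = 19485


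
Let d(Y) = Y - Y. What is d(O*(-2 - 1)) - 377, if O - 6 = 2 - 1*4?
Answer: -377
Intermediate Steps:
O = 4 (O = 6 + (2 - 1*4) = 6 + (2 - 4) = 6 - 2 = 4)
d(Y) = 0
d(O*(-2 - 1)) - 377 = 0 - 377 = -377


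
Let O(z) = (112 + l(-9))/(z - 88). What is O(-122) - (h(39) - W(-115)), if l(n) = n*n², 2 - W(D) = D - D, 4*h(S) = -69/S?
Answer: 29377/5460 ≈ 5.3804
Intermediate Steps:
h(S) = -69/(4*S) (h(S) = (-69/S)/4 = -69/(4*S))
W(D) = 2 (W(D) = 2 - (D - D) = 2 - 1*0 = 2 + 0 = 2)
l(n) = n³
O(z) = -617/(-88 + z) (O(z) = (112 + (-9)³)/(z - 88) = (112 - 729)/(-88 + z) = -617/(-88 + z))
O(-122) - (h(39) - W(-115)) = -617/(-88 - 122) - (-69/4/39 - 1*2) = -617/(-210) - (-69/4*1/39 - 2) = -617*(-1/210) - (-23/52 - 2) = 617/210 - 1*(-127/52) = 617/210 + 127/52 = 29377/5460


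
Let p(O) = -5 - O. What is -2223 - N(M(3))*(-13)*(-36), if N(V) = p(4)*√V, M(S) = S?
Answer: -2223 + 4212*√3 ≈ 5072.4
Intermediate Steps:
N(V) = -9*√V (N(V) = (-5 - 1*4)*√V = (-5 - 4)*√V = -9*√V)
-2223 - N(M(3))*(-13)*(-36) = -2223 - -9*√3*(-13)*(-36) = -2223 - 117*√3*(-36) = -2223 - (-4212)*√3 = -2223 + 4212*√3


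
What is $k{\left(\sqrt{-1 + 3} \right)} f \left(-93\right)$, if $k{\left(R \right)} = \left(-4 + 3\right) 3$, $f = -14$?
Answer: $-3906$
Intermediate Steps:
$k{\left(R \right)} = -3$ ($k{\left(R \right)} = \left(-1\right) 3 = -3$)
$k{\left(\sqrt{-1 + 3} \right)} f \left(-93\right) = \left(-3\right) \left(-14\right) \left(-93\right) = 42 \left(-93\right) = -3906$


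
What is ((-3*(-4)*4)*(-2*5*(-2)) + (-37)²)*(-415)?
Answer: -966535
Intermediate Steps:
((-3*(-4)*4)*(-2*5*(-2)) + (-37)²)*(-415) = ((12*4)*(-10*(-2)) + 1369)*(-415) = (48*20 + 1369)*(-415) = (960 + 1369)*(-415) = 2329*(-415) = -966535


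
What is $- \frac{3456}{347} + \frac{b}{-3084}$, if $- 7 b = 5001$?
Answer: $- \frac{24290927}{2497012} \approx -9.728$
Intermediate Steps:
$b = - \frac{5001}{7}$ ($b = \left(- \frac{1}{7}\right) 5001 = - \frac{5001}{7} \approx -714.43$)
$- \frac{3456}{347} + \frac{b}{-3084} = - \frac{3456}{347} - \frac{5001}{7 \left(-3084\right)} = \left(-3456\right) \frac{1}{347} - - \frac{1667}{7196} = - \frac{3456}{347} + \frac{1667}{7196} = - \frac{24290927}{2497012}$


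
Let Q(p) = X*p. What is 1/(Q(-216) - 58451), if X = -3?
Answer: -1/57803 ≈ -1.7300e-5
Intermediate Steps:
Q(p) = -3*p
1/(Q(-216) - 58451) = 1/(-3*(-216) - 58451) = 1/(648 - 58451) = 1/(-57803) = -1/57803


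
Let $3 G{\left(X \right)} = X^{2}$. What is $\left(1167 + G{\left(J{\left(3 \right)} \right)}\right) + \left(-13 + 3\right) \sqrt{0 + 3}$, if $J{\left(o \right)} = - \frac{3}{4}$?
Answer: $\frac{18675}{16} - 10 \sqrt{3} \approx 1149.9$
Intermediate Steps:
$J{\left(o \right)} = - \frac{3}{4}$ ($J{\left(o \right)} = \left(-3\right) \frac{1}{4} = - \frac{3}{4}$)
$G{\left(X \right)} = \frac{X^{2}}{3}$
$\left(1167 + G{\left(J{\left(3 \right)} \right)}\right) + \left(-13 + 3\right) \sqrt{0 + 3} = \left(1167 + \frac{\left(- \frac{3}{4}\right)^{2}}{3}\right) + \left(-13 + 3\right) \sqrt{0 + 3} = \left(1167 + \frac{1}{3} \cdot \frac{9}{16}\right) - 10 \sqrt{3} = \left(1167 + \frac{3}{16}\right) - 10 \sqrt{3} = \frac{18675}{16} - 10 \sqrt{3}$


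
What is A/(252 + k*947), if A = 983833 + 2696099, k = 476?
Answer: 919983/112756 ≈ 8.1591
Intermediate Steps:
A = 3679932
A/(252 + k*947) = 3679932/(252 + 476*947) = 3679932/(252 + 450772) = 3679932/451024 = 3679932*(1/451024) = 919983/112756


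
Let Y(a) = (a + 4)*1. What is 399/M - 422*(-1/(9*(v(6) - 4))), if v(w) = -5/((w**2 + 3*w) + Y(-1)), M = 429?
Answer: -1053607/99957 ≈ -10.541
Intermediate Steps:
Y(a) = 4 + a (Y(a) = (4 + a)*1 = 4 + a)
v(w) = -5/(3 + w**2 + 3*w) (v(w) = -5/((w**2 + 3*w) + (4 - 1)) = -5/((w**2 + 3*w) + 3) = -5/(3 + w**2 + 3*w))
399/M - 422*(-1/(9*(v(6) - 4))) = 399/429 - 422*(-1/(9*(-5/(3 + 6**2 + 3*6) - 4))) = 399*(1/429) - 422*(-1/(9*(-5/(3 + 36 + 18) - 4))) = 133/143 - 422*(-1/(9*(-5/57 - 4))) = 133/143 - 422/((-233/57*(-9))) = 133/143 - 422/699/19 = 133/143 - 422*19/699 = 133/143 - 8018/699 = -1053607/99957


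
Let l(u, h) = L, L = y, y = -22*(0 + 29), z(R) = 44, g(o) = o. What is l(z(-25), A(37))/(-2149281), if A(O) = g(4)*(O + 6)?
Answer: 638/2149281 ≈ 0.00029684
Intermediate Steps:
y = -638 (y = -22*29 = -638)
L = -638
A(O) = 24 + 4*O (A(O) = 4*(O + 6) = 4*(6 + O) = 24 + 4*O)
l(u, h) = -638
l(z(-25), A(37))/(-2149281) = -638/(-2149281) = -638*(-1/2149281) = 638/2149281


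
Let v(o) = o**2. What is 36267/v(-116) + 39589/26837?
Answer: 1506007063/361118672 ≈ 4.1704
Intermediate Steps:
36267/v(-116) + 39589/26837 = 36267/((-116)**2) + 39589/26837 = 36267/13456 + 39589*(1/26837) = 36267*(1/13456) + 39589/26837 = 36267/13456 + 39589/26837 = 1506007063/361118672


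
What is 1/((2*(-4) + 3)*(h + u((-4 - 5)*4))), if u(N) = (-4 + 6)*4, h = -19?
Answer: 1/55 ≈ 0.018182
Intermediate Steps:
u(N) = 8 (u(N) = 2*4 = 8)
1/((2*(-4) + 3)*(h + u((-4 - 5)*4))) = 1/((2*(-4) + 3)*(-19 + 8)) = 1/((-8 + 3)*(-11)) = 1/(-5*(-11)) = 1/55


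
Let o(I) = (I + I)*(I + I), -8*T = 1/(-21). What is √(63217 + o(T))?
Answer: √446059153/84 ≈ 251.43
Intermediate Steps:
T = 1/168 (T = -⅛/(-21) = -⅛*(-1/21) = 1/168 ≈ 0.0059524)
o(I) = 4*I² (o(I) = (2*I)*(2*I) = 4*I²)
√(63217 + o(T)) = √(63217 + 4*(1/168)²) = √(63217 + 4*(1/28224)) = √(63217 + 1/7056) = √(446059153/7056) = √446059153/84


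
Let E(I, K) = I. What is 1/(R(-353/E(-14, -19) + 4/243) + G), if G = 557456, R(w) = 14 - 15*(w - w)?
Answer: 1/557470 ≈ 1.7938e-6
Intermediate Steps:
R(w) = 14 (R(w) = 14 - 15*0 = 14 + 0 = 14)
1/(R(-353/E(-14, -19) + 4/243) + G) = 1/(14 + 557456) = 1/557470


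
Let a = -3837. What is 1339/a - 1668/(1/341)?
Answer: -2182440895/3837 ≈ -5.6879e+5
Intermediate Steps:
1339/a - 1668/(1/341) = 1339/(-3837) - 1668/(1/341) = 1339*(-1/3837) - 1668/1/341 = -1339/3837 - 1668*341 = -1339/3837 - 568788 = -2182440895/3837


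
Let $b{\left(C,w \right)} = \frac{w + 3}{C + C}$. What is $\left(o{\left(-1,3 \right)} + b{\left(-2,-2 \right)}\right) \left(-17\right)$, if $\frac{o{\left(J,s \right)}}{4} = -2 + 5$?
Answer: $- \frac{799}{4} \approx -199.75$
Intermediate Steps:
$o{\left(J,s \right)} = 12$ ($o{\left(J,s \right)} = 4 \left(-2 + 5\right) = 4 \cdot 3 = 12$)
$b{\left(C,w \right)} = \frac{3 + w}{2 C}$
$\left(o{\left(-1,3 \right)} + b{\left(-2,-2 \right)}\right) \left(-17\right) = \left(12 + \frac{3 - 2}{2 \left(-2\right)}\right) \left(-17\right) = \left(12 + \frac{1}{2} \left(- \frac{1}{2}\right) 1\right) \left(-17\right) = \left(12 - \frac{1}{4}\right) \left(-17\right) = \frac{47}{4} \left(-17\right) = - \frac{799}{4}$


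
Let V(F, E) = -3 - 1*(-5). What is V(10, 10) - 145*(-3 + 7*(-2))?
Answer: 2467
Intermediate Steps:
V(F, E) = 2 (V(F, E) = -3 + 5 = 2)
V(10, 10) - 145*(-3 + 7*(-2)) = 2 - 145*(-3 + 7*(-2)) = 2 - 145*(-3 - 14) = 2 - 145*(-17) = 2 + 2465 = 2467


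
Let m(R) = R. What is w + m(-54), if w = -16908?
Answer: -16962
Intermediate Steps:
w + m(-54) = -16908 - 54 = -16962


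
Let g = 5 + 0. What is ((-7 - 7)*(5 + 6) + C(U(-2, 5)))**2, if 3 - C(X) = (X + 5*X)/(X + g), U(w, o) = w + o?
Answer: 375769/16 ≈ 23486.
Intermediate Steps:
g = 5
U(w, o) = o + w
C(X) = 3 - 6*X/(5 + X) (C(X) = 3 - (X + 5*X)/(X + 5) = 3 - 6*X/(5 + X))
((-7 - 7)*(5 + 6) + C(U(-2, 5)))**2 = ((-7 - 7)*(5 + 6) + 3*(5 - (5 - 2))/(5 + (5 - 2)))**2 = (-14*11 + 3*(5 - 1*3)/(5 + 3))**2 = (-154 + 3*(5 - 3)/8)**2 = (-154 + 3*(1/8)*2)**2 = (-154 + 3/4)**2 = (-613/4)**2 = 375769/16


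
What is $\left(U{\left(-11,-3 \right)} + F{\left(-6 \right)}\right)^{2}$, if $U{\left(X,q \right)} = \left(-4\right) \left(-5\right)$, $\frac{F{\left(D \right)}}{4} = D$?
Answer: $16$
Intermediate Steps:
$F{\left(D \right)} = 4 D$
$U{\left(X,q \right)} = 20$
$\left(U{\left(-11,-3 \right)} + F{\left(-6 \right)}\right)^{2} = \left(20 + 4 \left(-6\right)\right)^{2} = \left(20 - 24\right)^{2} = \left(-4\right)^{2} = 16$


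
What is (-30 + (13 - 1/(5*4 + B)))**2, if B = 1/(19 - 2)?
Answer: 33802596/116281 ≈ 290.70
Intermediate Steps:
B = 1/17 ≈ 0.058824
(-30 + (13 - 1/(5*4 + B)))**2 = (-30 + (13 - 1/(5*4 + 1/17)))**2 = (-30 + (13 - 1/(20 + 1/17)))**2 = (-30 + (13 - 1/341/17))**2 = (-30 + (13 - 1*17/341))**2 = (-30 + (13 - 17/341))**2 = (-30 + 4416/341)**2 = (-5814/341)**2 = 33802596/116281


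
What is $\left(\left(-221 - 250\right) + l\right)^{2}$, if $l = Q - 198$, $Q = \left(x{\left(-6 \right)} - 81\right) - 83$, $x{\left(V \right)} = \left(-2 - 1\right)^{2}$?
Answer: $678976$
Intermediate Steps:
$x{\left(V \right)} = 9$ ($x{\left(V \right)} = \left(-3\right)^{2} = 9$)
$Q = -155$ ($Q = \left(9 - 81\right) - 83 = -72 - 83 = -155$)
$l = -353$ ($l = -155 - 198 = -353$)
$\left(\left(-221 - 250\right) + l\right)^{2} = \left(\left(-221 - 250\right) - 353\right)^{2} = \left(-471 - 353\right)^{2} = \left(-824\right)^{2} = 678976$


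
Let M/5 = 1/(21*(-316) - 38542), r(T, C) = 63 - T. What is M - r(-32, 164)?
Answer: -4291915/45178 ≈ -95.000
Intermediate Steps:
M = -5/45178 (M = 5/(21*(-316) - 38542) = 5/(-6636 - 38542) = 5/(-45178) = 5*(-1/45178) = -5/45178 ≈ -0.00011067)
M - r(-32, 164) = -5/45178 - (63 - 1*(-32)) = -5/45178 - (63 + 32) = -5/45178 - 1*95 = -5/45178 - 95 = -4291915/45178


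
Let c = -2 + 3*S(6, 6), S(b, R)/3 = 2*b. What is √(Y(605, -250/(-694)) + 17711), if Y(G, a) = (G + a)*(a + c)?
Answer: √9885248219/347 ≈ 286.53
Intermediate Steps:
S(b, R) = 6*b (S(b, R) = 3*(2*b) = 6*b)
c = 106 (c = -2 + 3*(6*6) = -2 + 3*36 = -2 + 108 = 106)
Y(G, a) = (106 + a)*(G + a) (Y(G, a) = (G + a)*(a + 106) = (G + a)*(106 + a) = (106 + a)*(G + a))
√(Y(605, -250/(-694)) + 17711) = √(((-250/(-694))² + 106*605 + 106*(-250/(-694)) + 605*(-250/(-694))) + 17711) = √(((-250*(-1/694))² + 64130 + 106*(-250*(-1/694)) + 605*(-250*(-1/694))) + 17711) = √(((125/347)² + 64130 + 106*(125/347) + 605*(125/347)) + 17711) = √((15625/120409 + 64130 + 13250/347 + 75625/347) + 17711) = √(7752684420/120409 + 17711) = √(9885248219/120409) = √9885248219/347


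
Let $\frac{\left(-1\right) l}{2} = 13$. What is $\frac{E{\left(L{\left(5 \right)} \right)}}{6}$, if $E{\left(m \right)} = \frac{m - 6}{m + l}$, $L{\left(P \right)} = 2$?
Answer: $\frac{1}{36} \approx 0.027778$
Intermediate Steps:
$l = -26$ ($l = \left(-2\right) 13 = -26$)
$E{\left(m \right)} = \frac{-6 + m}{-26 + m}$ ($E{\left(m \right)} = \frac{m - 6}{m - 26} = \frac{-6 + m}{-26 + m}$)
$\frac{E{\left(L{\left(5 \right)} \right)}}{6} = \frac{\frac{1}{-26 + 2} \left(-6 + 2\right)}{6} = \frac{\frac{1}{-24} \left(-4\right)}{6} = \frac{\left(- \frac{1}{24}\right) \left(-4\right)}{6} = \frac{1}{6} \cdot \frac{1}{6} = \frac{1}{36}$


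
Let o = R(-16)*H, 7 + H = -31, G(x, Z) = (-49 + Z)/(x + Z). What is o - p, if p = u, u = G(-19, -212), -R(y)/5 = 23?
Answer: 336403/77 ≈ 4368.9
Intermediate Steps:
G(x, Z) = (-49 + Z)/(Z + x)
H = -38 (H = -7 - 31 = -38)
R(y) = -115 (R(y) = -5*23 = -115)
u = 87/77 (u = (-49 - 212)/(-212 - 19) = -261/(-231) = -1/231*(-261) = 87/77 ≈ 1.1299)
o = 4370 (o = -115*(-38) = 4370)
p = 87/77 ≈ 1.1299
o - p = 4370 - 1*87/77 = 4370 - 87/77 = 336403/77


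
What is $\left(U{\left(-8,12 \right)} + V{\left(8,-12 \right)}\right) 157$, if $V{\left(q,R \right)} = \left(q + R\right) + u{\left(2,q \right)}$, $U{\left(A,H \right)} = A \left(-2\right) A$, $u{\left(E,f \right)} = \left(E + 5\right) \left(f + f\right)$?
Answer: $-3140$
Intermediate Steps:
$u{\left(E,f \right)} = 2 f \left(5 + E\right)$ ($u{\left(E,f \right)} = \left(5 + E\right) 2 f = 2 f \left(5 + E\right)$)
$U{\left(A,H \right)} = - 2 A^{2}$ ($U{\left(A,H \right)} = - 2 A A = - 2 A^{2}$)
$V{\left(q,R \right)} = R + 15 q$ ($V{\left(q,R \right)} = \left(q + R\right) + 2 q \left(5 + 2\right) = \left(R + q\right) + 2 q 7 = \left(R + q\right) + 14 q = R + 15 q$)
$\left(U{\left(-8,12 \right)} + V{\left(8,-12 \right)}\right) 157 = \left(- 2 \left(-8\right)^{2} + \left(-12 + 15 \cdot 8\right)\right) 157 = \left(\left(-2\right) 64 + \left(-12 + 120\right)\right) 157 = \left(-128 + 108\right) 157 = \left(-20\right) 157 = -3140$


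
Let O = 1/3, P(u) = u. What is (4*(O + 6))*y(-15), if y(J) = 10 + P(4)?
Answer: 1064/3 ≈ 354.67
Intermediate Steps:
O = ⅓ (O = 1*(⅓) = ⅓ ≈ 0.33333)
y(J) = 14 (y(J) = 10 + 4 = 14)
(4*(O + 6))*y(-15) = (4*(⅓ + 6))*14 = (4*(19/3))*14 = (76/3)*14 = 1064/3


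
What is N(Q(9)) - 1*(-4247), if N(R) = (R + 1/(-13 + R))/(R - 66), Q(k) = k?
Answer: 968281/228 ≈ 4246.8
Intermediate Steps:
N(R) = (R + 1/(-13 + R))/(-66 + R)
N(Q(9)) - 1*(-4247) = (1 + 9² - 13*9)/(858 + 9² - 79*9) - 1*(-4247) = (1 + 81 - 117)/(858 + 81 - 711) + 4247 = -35/228 + 4247 = 968281/228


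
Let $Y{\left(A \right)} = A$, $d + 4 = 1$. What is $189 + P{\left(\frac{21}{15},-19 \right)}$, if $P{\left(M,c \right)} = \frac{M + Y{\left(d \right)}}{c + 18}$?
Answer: $\frac{953}{5} \approx 190.6$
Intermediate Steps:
$d = -3$ ($d = -4 + 1 = -3$)
$P{\left(M,c \right)} = \frac{-3 + M}{18 + c}$ ($P{\left(M,c \right)} = \frac{M - 3}{c + 18} = \frac{-3 + M}{18 + c}$)
$189 + P{\left(\frac{21}{15},-19 \right)} = 189 + \frac{-3 + \frac{21}{15}}{18 - 19} = 189 + \frac{-3 + 21 \cdot \frac{1}{15}}{-1} = 189 - \left(-3 + \frac{7}{5}\right) = 189 - - \frac{8}{5} = 189 + \frac{8}{5} = \frac{953}{5}$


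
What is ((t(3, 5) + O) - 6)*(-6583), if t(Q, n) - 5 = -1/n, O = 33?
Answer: -1046697/5 ≈ -2.0934e+5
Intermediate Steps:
t(Q, n) = 5 - 1/n
((t(3, 5) + O) - 6)*(-6583) = (((5 - 1/5) + 33) - 6)*(-6583) = (((5 - 1*⅕) + 33) - 6)*(-6583) = (((5 - ⅕) + 33) - 6)*(-6583) = ((24/5 + 33) - 6)*(-6583) = (189/5 - 6)*(-6583) = (159/5)*(-6583) = -1046697/5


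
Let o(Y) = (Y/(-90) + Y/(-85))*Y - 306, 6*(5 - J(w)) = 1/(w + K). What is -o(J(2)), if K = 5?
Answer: 23639953/77112 ≈ 306.57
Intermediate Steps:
J(w) = 5 - 1/(6*(5 + w)) (J(w) = 5 - 1/(6*(w + 5)) = 5 - 1/(6*(5 + w)))
o(Y) = -306 - 7*Y²/306 (o(Y) = (Y*(-1/90) + Y*(-1/85))*Y - 306 = (-Y/90 - Y/85)*Y - 306 = (-7*Y/306)*Y - 306 = -7*Y²/306 - 306 = -306 - 7*Y²/306)
-o(J(2)) = -(-306 - 7*(149 + 30*2)²/(36*(5 + 2)²)/306) = -(-306 - 7*(149 + 60)²/1764/306) = -(-306 - 7*((⅙)*(⅐)*209)²/306) = -(-306 - 7*(209/42)²/306) = -(-306 - 7/306*43681/1764) = -(-306 - 43681/77112) = -1*(-23639953/77112) = 23639953/77112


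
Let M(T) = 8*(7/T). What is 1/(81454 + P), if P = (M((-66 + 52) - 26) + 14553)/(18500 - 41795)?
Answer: 116475/9487281892 ≈ 1.2277e-5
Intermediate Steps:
M(T) = 56/T
P = -72758/116475 (P = (56/((-66 + 52) - 26) + 14553)/(18500 - 41795) = (56/(-14 - 26) + 14553)/(-23295) = (56/(-40) + 14553)*(-1/23295) = (56*(-1/40) + 14553)*(-1/23295) = (-7/5 + 14553)*(-1/23295) = (72758/5)*(-1/23295) = -72758/116475 ≈ -0.62467)
1/(81454 + P) = 1/(81454 - 72758/116475) = 1/(9487281892/116475) = 116475/9487281892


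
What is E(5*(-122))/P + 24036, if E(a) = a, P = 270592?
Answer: 3251974351/135296 ≈ 24036.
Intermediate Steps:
E(5*(-122))/P + 24036 = (5*(-122))/270592 + 24036 = -610*1/270592 + 24036 = -305/135296 + 24036 = 3251974351/135296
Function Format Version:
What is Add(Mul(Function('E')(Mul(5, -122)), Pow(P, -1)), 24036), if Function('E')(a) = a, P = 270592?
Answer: Rational(3251974351, 135296) ≈ 24036.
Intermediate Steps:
Add(Mul(Function('E')(Mul(5, -122)), Pow(P, -1)), 24036) = Add(Mul(Mul(5, -122), Pow(270592, -1)), 24036) = Add(Mul(-610, Rational(1, 270592)), 24036) = Add(Rational(-305, 135296), 24036) = Rational(3251974351, 135296)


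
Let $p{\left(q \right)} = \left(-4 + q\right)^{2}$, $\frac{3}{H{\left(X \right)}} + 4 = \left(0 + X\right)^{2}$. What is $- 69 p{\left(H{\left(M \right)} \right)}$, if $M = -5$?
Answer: $- \frac{50301}{49} \approx -1026.6$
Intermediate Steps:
$H{\left(X \right)} = \frac{3}{-4 + X^{2}}$ ($H{\left(X \right)} = \frac{3}{-4 + \left(0 + X\right)^{2}} = \frac{3}{-4 + X^{2}}$)
$- 69 p{\left(H{\left(M \right)} \right)} = - 69 \left(-4 + \frac{3}{-4 + \left(-5\right)^{2}}\right)^{2} = - 69 \left(-4 + \frac{3}{-4 + 25}\right)^{2} = - 69 \left(-4 + \frac{3}{21}\right)^{2} = - 69 \left(-4 + 3 \cdot \frac{1}{21}\right)^{2} = - 69 \left(-4 + \frac{1}{7}\right)^{2} = - 69 \left(- \frac{27}{7}\right)^{2} = \left(-69\right) \frac{729}{49} = - \frac{50301}{49}$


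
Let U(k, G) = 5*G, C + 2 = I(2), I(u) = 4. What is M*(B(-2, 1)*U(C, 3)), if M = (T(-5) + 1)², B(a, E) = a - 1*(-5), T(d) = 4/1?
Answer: 1125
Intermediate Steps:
C = 2 (C = -2 + 4 = 2)
T(d) = 4 (T(d) = 4*1 = 4)
B(a, E) = 5 + a (B(a, E) = a + 5 = 5 + a)
M = 25 (M = (4 + 1)² = 5² = 25)
M*(B(-2, 1)*U(C, 3)) = 25*((5 - 2)*(5*3)) = 25*(3*15) = 25*45 = 1125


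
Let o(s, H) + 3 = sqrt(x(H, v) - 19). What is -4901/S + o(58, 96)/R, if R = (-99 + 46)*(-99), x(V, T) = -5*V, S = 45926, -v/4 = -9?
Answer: -8617775/80324574 + I*sqrt(499)/5247 ≈ -0.10729 + 0.0042574*I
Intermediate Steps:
v = 36 (v = -4*(-9) = 36)
R = 5247 (R = -53*(-99) = 5247)
o(s, H) = -3 + sqrt(-19 - 5*H) (o(s, H) = -3 + sqrt(-5*H - 19) = -3 + sqrt(-19 - 5*H))
-4901/S + o(58, 96)/R = -4901/45926 + (-3 + sqrt(-19 - 5*96))/5247 = -4901*1/45926 + (-3 + sqrt(-19 - 480))*(1/5247) = -4901/45926 + (-3 + sqrt(-499))*(1/5247) = -4901/45926 + (-3 + I*sqrt(499))*(1/5247) = -4901/45926 + (-1/1749 + I*sqrt(499)/5247) = -8617775/80324574 + I*sqrt(499)/5247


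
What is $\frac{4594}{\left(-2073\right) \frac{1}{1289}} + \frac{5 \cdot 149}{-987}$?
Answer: $- \frac{1948742909}{682017} \approx -2857.3$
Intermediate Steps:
$\frac{4594}{\left(-2073\right) \frac{1}{1289}} + \frac{5 \cdot 149}{-987} = \frac{4594}{\left(-2073\right) \frac{1}{1289}} + 745 \left(- \frac{1}{987}\right) = \frac{4594}{- \frac{2073}{1289}} - \frac{745}{987} = 4594 \left(- \frac{1289}{2073}\right) - \frac{745}{987} = - \frac{5921666}{2073} - \frac{745}{987} = - \frac{1948742909}{682017}$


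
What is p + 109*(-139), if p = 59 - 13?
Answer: -15105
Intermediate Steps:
p = 46
p + 109*(-139) = 46 + 109*(-139) = 46 - 15151 = -15105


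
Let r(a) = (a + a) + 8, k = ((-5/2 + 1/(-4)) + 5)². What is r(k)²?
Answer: 21025/64 ≈ 328.52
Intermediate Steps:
k = 81/16 (k = ((-5*½ + 1*(-¼)) + 5)² = ((-5/2 - ¼) + 5)² = (-11/4 + 5)² = (9/4)² = 81/16 ≈ 5.0625)
r(a) = 8 + 2*a (r(a) = 2*a + 8 = 8 + 2*a)
r(k)² = (8 + 2*(81/16))² = (8 + 81/8)² = (145/8)² = 21025/64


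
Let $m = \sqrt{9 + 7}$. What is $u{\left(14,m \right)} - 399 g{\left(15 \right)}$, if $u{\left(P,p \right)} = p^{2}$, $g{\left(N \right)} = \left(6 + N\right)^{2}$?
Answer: $-175943$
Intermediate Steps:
$m = 4$ ($m = \sqrt{16} = 4$)
$u{\left(14,m \right)} - 399 g{\left(15 \right)} = 4^{2} - 399 \left(6 + 15\right)^{2} = 16 - 399 \cdot 21^{2} = 16 - 175959 = -175943$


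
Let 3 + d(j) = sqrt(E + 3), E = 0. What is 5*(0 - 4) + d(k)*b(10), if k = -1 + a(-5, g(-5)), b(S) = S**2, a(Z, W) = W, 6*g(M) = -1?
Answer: -320 + 100*sqrt(3) ≈ -146.79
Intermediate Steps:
g(M) = -1/6 (g(M) = (1/6)*(-1) = -1/6)
k = -7/6 (k = -1 - 1/6 = -7/6 ≈ -1.1667)
d(j) = -3 + sqrt(3) (d(j) = -3 + sqrt(0 + 3) = -3 + sqrt(3))
5*(0 - 4) + d(k)*b(10) = 5*(0 - 4) + (-3 + sqrt(3))*10**2 = 5*(-4) + (-3 + sqrt(3))*100 = -20 + (-300 + 100*sqrt(3)) = -320 + 100*sqrt(3)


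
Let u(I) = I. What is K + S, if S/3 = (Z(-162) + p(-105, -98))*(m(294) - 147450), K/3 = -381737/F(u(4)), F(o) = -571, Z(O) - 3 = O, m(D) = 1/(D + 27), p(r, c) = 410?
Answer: -6783468064552/61097 ≈ -1.1103e+8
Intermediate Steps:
m(D) = 1/(27 + D)
Z(O) = 3 + O
K = 1145211/571 (K = 3*(-381737/(-571)) = 3*(-381737*(-1/571)) = 3*(381737/571) = 1145211/571 ≈ 2005.6)
S = -11880193699/107 (S = 3*(((3 - 162) + 410)*(1/(27 + 294) - 147450)) = 3*((-159 + 410)*(1/321 - 147450)) = 3*(251*(1/321 - 147450)) = 3*(251*(-47331449/321)) = 3*(-11880193699/321) = -11880193699/107 ≈ -1.1103e+8)
K + S = 1145211/571 - 11880193699/107 = -6783468064552/61097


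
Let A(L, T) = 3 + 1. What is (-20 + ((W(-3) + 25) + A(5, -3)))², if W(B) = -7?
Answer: 4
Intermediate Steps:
A(L, T) = 4
(-20 + ((W(-3) + 25) + A(5, -3)))² = (-20 + ((-7 + 25) + 4))² = (-20 + (18 + 4))² = (-20 + 22)² = 2² = 4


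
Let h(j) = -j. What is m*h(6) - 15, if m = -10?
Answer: 45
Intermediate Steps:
m*h(6) - 15 = -(-10)*6 - 15 = -10*(-6) - 15 = 60 - 15 = 45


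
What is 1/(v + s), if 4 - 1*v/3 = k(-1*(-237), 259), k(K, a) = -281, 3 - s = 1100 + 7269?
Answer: -1/7511 ≈ -0.00013314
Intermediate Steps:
s = -8366 (s = 3 - (1100 + 7269) = 3 - 1*8369 = 3 - 8369 = -8366)
v = 855 (v = 12 - 3*(-281) = 12 + 843 = 855)
1/(v + s) = 1/(855 - 8366) = 1/(-7511) = -1/7511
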